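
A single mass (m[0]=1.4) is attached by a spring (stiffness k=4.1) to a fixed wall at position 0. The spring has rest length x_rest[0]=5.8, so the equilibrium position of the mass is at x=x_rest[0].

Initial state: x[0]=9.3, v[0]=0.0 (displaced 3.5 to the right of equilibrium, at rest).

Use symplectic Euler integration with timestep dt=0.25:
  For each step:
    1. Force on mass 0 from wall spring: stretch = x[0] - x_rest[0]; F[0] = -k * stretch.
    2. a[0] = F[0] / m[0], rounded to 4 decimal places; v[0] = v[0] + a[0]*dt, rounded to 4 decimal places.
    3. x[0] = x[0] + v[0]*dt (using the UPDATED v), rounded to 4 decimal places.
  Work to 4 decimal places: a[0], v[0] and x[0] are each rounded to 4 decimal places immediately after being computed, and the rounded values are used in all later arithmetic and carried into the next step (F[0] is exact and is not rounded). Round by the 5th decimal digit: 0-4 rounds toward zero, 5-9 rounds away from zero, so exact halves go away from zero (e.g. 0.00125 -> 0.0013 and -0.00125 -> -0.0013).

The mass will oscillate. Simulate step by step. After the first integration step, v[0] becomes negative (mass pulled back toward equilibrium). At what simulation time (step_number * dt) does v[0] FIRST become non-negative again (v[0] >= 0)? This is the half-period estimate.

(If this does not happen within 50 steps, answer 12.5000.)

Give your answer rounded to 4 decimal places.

Step 0: x=[9.3000] v=[0.0000]
Step 1: x=[8.6594] v=[-2.5625]
Step 2: x=[7.4954] v=[-4.6560]
Step 3: x=[6.0211] v=[-5.8973]
Step 4: x=[4.5063] v=[-6.0592]
Step 5: x=[3.2283] v=[-5.1120]
Step 6: x=[2.4210] v=[-3.2292]
Step 7: x=[2.2322] v=[-0.7553]
Step 8: x=[2.6964] v=[1.8569]
First v>=0 after going negative at step 8, time=2.0000

Answer: 2.0000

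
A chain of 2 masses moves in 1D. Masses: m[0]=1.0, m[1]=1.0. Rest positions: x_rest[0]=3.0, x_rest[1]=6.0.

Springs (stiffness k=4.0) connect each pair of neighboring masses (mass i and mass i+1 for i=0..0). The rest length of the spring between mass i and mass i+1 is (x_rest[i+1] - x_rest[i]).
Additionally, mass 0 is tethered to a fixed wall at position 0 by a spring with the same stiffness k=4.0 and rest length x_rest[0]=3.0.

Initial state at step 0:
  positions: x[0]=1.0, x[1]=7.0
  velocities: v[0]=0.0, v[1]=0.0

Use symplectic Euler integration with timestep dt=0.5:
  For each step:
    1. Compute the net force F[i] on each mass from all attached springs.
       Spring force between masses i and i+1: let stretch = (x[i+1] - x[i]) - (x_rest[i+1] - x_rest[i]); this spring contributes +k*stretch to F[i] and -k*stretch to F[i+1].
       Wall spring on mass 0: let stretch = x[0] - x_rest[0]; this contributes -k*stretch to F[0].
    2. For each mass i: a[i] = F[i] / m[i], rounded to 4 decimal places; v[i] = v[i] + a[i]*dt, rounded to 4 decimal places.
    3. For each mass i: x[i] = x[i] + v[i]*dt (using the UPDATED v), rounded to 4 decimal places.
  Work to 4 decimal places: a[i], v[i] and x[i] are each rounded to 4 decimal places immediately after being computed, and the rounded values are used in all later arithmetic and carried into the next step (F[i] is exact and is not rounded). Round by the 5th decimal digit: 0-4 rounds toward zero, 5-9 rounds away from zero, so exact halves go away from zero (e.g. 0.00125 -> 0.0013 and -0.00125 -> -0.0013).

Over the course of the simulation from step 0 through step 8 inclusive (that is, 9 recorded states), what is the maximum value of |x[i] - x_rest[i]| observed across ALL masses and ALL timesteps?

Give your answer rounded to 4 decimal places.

Step 0: x=[1.0000 7.0000] v=[0.0000 0.0000]
Step 1: x=[6.0000 4.0000] v=[10.0000 -6.0000]
Step 2: x=[3.0000 6.0000] v=[-6.0000 4.0000]
Step 3: x=[0.0000 8.0000] v=[-6.0000 4.0000]
Step 4: x=[5.0000 5.0000] v=[10.0000 -6.0000]
Step 5: x=[5.0000 5.0000] v=[0.0000 0.0000]
Step 6: x=[0.0000 8.0000] v=[-10.0000 6.0000]
Step 7: x=[3.0000 6.0000] v=[6.0000 -4.0000]
Step 8: x=[6.0000 4.0000] v=[6.0000 -4.0000]
Max displacement = 3.0000

Answer: 3.0000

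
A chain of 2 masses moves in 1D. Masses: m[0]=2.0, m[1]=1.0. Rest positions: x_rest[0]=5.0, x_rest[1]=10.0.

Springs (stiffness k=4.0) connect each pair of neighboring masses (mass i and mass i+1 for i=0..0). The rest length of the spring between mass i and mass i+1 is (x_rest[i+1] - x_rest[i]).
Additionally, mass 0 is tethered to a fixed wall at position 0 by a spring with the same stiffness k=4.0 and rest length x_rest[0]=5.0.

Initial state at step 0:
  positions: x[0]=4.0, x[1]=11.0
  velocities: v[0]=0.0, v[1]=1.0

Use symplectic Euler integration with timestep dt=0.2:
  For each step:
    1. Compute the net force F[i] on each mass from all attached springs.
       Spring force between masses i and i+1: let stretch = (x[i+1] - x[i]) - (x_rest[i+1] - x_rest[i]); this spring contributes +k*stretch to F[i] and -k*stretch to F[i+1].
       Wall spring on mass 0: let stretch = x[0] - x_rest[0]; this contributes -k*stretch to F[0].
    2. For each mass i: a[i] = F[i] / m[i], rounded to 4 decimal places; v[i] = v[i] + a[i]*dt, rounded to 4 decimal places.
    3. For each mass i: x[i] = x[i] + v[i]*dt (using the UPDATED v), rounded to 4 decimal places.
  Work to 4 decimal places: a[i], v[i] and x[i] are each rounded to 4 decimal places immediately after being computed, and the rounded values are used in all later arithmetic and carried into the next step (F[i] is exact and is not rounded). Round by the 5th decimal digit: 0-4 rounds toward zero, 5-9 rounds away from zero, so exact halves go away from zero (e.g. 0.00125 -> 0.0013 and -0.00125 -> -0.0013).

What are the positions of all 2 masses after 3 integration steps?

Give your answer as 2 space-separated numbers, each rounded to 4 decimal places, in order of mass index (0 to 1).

Answer: 5.1963 9.9831

Derivation:
Step 0: x=[4.0000 11.0000] v=[0.0000 1.0000]
Step 1: x=[4.2400 10.8800] v=[1.2000 -0.6000]
Step 2: x=[4.6720 10.4976] v=[2.1600 -1.9120]
Step 3: x=[5.1963 9.9831] v=[2.6214 -2.5725]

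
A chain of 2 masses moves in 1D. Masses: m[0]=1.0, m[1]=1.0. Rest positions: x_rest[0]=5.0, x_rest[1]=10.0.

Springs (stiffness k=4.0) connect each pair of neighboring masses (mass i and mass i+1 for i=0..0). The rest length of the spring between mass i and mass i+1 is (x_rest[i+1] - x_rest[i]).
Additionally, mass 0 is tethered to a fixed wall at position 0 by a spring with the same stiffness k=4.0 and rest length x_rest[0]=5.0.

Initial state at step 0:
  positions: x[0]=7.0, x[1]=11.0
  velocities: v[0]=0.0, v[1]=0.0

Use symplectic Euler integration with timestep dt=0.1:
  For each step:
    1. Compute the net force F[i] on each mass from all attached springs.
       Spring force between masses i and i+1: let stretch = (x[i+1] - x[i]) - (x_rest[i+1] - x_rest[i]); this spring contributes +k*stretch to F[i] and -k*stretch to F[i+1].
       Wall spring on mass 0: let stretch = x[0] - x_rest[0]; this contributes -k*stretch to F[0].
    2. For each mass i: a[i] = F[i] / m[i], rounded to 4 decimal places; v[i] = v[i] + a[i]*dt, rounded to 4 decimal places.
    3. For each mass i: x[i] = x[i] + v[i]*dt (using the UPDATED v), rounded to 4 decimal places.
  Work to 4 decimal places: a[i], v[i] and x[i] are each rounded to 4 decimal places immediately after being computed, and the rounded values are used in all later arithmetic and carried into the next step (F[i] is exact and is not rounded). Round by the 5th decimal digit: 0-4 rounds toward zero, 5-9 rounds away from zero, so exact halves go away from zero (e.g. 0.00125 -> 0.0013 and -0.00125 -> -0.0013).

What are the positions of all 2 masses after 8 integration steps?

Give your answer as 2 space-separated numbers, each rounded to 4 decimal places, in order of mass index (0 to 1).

Step 0: x=[7.0000 11.0000] v=[0.0000 0.0000]
Step 1: x=[6.8800 11.0400] v=[-1.2000 0.4000]
Step 2: x=[6.6512 11.1136] v=[-2.2880 0.7360]
Step 3: x=[6.3349 11.2087] v=[-3.1635 0.9510]
Step 4: x=[5.9601 11.3089] v=[-3.7479 1.0015]
Step 5: x=[5.5609 11.3951] v=[-3.9924 0.8620]
Step 6: x=[5.1726 11.4479] v=[-3.8831 0.5283]
Step 7: x=[4.8284 11.4497] v=[-3.4420 0.0182]
Step 8: x=[4.5559 11.3867] v=[-2.7248 -0.6303]

Answer: 4.5559 11.3867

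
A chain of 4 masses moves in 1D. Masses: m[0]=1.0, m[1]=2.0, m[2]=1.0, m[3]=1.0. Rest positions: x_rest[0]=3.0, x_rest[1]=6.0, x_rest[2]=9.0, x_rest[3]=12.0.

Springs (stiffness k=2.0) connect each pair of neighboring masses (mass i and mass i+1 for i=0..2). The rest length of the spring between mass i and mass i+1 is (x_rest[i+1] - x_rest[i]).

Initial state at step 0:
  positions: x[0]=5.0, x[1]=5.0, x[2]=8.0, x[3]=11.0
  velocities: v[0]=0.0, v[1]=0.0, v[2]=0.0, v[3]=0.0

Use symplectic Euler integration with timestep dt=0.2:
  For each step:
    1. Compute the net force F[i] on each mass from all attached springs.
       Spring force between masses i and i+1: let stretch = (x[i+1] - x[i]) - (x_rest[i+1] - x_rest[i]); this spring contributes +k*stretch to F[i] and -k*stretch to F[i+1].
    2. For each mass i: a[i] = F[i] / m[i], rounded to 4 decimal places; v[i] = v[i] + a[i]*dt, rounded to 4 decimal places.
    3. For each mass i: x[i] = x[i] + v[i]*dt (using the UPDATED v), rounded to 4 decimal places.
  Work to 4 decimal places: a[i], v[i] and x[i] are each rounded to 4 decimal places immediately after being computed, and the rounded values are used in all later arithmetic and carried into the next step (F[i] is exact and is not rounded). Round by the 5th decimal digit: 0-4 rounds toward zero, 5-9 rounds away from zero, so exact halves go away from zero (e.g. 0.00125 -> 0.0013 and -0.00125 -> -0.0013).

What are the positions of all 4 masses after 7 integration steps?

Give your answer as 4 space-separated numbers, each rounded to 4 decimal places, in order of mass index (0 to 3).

Answer: 1.1882 6.5059 8.6840 11.1161

Derivation:
Step 0: x=[5.0000 5.0000 8.0000 11.0000] v=[0.0000 0.0000 0.0000 0.0000]
Step 1: x=[4.7600 5.1200 8.0000 11.0000] v=[-1.2000 0.6000 0.0000 0.0000]
Step 2: x=[4.3088 5.3408 8.0096 11.0000] v=[-2.2560 1.1040 0.0480 0.0000]
Step 3: x=[3.7002 5.6271 8.0449 11.0008] v=[-3.0432 1.4314 0.1766 0.0038]
Step 4: x=[3.0057 5.9330 8.1233 11.0051] v=[-3.4724 1.5296 0.3918 0.0214]
Step 5: x=[2.3054 6.2094 8.2570 11.0188] v=[-3.5015 1.3822 0.6684 0.0687]
Step 6: x=[1.6774 6.4116 8.4478 11.0516] v=[-3.1399 1.0109 0.9541 0.1640]
Step 7: x=[1.1882 6.5059 8.6840 11.1161] v=[-2.4462 0.4713 1.1811 0.3225]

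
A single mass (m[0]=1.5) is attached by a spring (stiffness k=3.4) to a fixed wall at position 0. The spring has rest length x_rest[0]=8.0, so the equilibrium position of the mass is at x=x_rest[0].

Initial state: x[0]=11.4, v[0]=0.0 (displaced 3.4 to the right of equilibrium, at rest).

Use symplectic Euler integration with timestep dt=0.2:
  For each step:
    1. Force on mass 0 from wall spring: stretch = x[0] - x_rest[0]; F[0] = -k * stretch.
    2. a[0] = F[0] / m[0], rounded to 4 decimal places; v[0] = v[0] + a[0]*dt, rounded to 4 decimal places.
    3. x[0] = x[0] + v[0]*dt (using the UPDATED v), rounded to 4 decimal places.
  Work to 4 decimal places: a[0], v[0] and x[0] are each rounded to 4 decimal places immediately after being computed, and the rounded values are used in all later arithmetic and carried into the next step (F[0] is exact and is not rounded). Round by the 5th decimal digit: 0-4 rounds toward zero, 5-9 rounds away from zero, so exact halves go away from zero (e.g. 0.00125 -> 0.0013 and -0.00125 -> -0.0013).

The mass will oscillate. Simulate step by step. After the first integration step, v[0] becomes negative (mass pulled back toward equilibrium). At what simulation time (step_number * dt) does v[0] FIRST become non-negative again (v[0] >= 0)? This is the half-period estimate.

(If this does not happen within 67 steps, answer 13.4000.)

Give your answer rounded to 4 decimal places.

Step 0: x=[11.4000] v=[0.0000]
Step 1: x=[11.0917] v=[-1.5413]
Step 2: x=[10.5031] v=[-2.9429]
Step 3: x=[9.6876] v=[-4.0776]
Step 4: x=[8.7191] v=[-4.8426]
Step 5: x=[7.6854] v=[-5.1686]
Step 6: x=[6.6802] v=[-5.0260]
Step 7: x=[5.7947] v=[-4.4277]
Step 8: x=[5.1091] v=[-3.4280]
Step 9: x=[4.6856] v=[-2.1175]
Step 10: x=[4.5626] v=[-0.6150]
Step 11: x=[4.7513] v=[0.9433]
First v>=0 after going negative at step 11, time=2.2000

Answer: 2.2000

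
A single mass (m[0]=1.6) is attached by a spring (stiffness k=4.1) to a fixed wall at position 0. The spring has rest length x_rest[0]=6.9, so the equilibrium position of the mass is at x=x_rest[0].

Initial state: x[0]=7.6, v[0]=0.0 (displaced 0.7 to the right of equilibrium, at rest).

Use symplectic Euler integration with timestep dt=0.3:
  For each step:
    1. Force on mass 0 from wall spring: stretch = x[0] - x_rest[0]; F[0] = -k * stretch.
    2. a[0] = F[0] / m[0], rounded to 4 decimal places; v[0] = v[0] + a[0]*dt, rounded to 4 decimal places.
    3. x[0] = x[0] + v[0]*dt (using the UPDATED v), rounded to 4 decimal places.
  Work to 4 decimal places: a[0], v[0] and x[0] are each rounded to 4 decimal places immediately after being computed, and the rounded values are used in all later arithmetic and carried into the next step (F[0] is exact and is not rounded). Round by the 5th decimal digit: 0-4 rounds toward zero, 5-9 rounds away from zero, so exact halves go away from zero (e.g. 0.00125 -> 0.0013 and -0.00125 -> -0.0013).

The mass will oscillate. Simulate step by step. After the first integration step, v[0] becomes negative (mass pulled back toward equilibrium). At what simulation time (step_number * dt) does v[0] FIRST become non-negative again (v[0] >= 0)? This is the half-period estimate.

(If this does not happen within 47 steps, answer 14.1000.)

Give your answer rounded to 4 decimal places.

Step 0: x=[7.6000] v=[0.0000]
Step 1: x=[7.4386] v=[-0.5381]
Step 2: x=[7.1529] v=[-0.9522]
Step 3: x=[6.8089] v=[-1.1466]
Step 4: x=[6.4859] v=[-1.0766]
Step 5: x=[6.2584] v=[-0.7583]
Step 6: x=[6.1789] v=[-0.2651]
Step 7: x=[6.2657] v=[0.2892]
First v>=0 after going negative at step 7, time=2.1000

Answer: 2.1000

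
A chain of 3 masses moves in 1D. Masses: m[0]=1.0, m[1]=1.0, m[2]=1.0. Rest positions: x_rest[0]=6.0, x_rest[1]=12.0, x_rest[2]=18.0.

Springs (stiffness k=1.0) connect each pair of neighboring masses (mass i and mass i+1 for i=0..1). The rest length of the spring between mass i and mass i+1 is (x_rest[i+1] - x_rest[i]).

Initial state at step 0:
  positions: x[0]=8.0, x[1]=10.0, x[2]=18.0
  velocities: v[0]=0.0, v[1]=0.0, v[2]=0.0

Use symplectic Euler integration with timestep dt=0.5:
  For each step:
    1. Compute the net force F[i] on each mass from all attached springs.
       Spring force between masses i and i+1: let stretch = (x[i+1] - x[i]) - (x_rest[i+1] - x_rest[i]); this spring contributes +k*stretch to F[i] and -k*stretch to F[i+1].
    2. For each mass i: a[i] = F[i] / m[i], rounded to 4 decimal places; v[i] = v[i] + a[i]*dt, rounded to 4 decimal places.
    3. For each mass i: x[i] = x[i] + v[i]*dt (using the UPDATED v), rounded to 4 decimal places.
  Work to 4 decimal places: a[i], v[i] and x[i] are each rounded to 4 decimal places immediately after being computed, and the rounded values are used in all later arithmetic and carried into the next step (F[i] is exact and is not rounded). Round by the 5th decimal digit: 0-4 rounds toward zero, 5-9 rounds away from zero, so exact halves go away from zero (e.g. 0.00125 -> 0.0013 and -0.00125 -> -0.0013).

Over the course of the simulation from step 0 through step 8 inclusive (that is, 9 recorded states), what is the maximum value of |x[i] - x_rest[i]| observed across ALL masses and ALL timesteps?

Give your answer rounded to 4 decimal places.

Step 0: x=[8.0000 10.0000 18.0000] v=[0.0000 0.0000 0.0000]
Step 1: x=[7.0000 11.5000 17.5000] v=[-2.0000 3.0000 -1.0000]
Step 2: x=[5.6250 13.3750 17.0000] v=[-2.7500 3.7500 -1.0000]
Step 3: x=[4.6875 14.2188 17.0938] v=[-1.8750 1.6875 0.1875]
Step 4: x=[4.6328 13.3985 17.9688] v=[-0.1094 -1.6407 1.7500]
Step 5: x=[5.2696 11.5293 19.2013] v=[1.2735 -3.7384 2.4649]
Step 6: x=[5.9713 10.0132 20.0158] v=[1.4034 -3.0323 1.6289]
Step 7: x=[6.1835 9.9872 19.8296] v=[0.4244 -0.0520 -0.3724]
Step 8: x=[5.8466 11.4709 18.6828] v=[-0.6738 2.9674 -2.2936]
Max displacement = 2.2188

Answer: 2.2188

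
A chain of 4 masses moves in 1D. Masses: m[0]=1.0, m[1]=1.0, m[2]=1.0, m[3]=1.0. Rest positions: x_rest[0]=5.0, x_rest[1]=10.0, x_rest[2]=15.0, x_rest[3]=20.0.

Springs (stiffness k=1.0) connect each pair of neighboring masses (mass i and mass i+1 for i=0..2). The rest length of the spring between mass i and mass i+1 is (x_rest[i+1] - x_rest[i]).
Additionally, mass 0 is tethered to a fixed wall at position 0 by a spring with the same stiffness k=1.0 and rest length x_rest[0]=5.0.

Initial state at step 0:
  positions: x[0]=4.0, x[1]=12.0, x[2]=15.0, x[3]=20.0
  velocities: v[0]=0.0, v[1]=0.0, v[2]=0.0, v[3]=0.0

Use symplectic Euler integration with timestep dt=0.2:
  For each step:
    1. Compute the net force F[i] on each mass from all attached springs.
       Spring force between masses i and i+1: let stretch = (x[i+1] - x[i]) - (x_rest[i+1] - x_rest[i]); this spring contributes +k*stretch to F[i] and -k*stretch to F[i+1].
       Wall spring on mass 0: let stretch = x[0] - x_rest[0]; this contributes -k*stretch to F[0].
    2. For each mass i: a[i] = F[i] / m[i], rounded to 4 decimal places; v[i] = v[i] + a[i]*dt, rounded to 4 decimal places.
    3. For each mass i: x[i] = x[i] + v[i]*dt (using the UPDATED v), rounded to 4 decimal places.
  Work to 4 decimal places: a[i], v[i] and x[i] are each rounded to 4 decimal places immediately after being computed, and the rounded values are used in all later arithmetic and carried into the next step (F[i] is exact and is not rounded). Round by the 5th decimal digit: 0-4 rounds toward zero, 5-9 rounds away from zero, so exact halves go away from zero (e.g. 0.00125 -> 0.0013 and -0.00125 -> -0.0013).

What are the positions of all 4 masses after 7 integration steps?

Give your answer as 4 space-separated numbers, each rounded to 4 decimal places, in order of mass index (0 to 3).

Step 0: x=[4.0000 12.0000 15.0000 20.0000] v=[0.0000 0.0000 0.0000 0.0000]
Step 1: x=[4.1600 11.8000 15.0800 20.0000] v=[0.8000 -1.0000 0.4000 0.0000]
Step 2: x=[4.4592 11.4256 15.2256 20.0032] v=[1.4960 -1.8720 0.7280 0.0160]
Step 3: x=[4.8587 10.9245 15.4103 20.0153] v=[1.9974 -2.5053 0.9235 0.0605]
Step 4: x=[5.3065 10.3602 15.5998 20.0432] v=[2.2388 -2.8213 0.9473 0.1395]
Step 5: x=[5.7441 9.8034 15.7574 20.0934] v=[2.1882 -2.7841 0.7881 0.2508]
Step 6: x=[6.1143 9.3224 15.8503 20.1701] v=[1.8512 -2.4052 0.4645 0.3836]
Step 7: x=[6.3683 8.9742 15.8549 20.2740] v=[1.2700 -1.7412 0.0229 0.5196]

Answer: 6.3683 8.9742 15.8549 20.2740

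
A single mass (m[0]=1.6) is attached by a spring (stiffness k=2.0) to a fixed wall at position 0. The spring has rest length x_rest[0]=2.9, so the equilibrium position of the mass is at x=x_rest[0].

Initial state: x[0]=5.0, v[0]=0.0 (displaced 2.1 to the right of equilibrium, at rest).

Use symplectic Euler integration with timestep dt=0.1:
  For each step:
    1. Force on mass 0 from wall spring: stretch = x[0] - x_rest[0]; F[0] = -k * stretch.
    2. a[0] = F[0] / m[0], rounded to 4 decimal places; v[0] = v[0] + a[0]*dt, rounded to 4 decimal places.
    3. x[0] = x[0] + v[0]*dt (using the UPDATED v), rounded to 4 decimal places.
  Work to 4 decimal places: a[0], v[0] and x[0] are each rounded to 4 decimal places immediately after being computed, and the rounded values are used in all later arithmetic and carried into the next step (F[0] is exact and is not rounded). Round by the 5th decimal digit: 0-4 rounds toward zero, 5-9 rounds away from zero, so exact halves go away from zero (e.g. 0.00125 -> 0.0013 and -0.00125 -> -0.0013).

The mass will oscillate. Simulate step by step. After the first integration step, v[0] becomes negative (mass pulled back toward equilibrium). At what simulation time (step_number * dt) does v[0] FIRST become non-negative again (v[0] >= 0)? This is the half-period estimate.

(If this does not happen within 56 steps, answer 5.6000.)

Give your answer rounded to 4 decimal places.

Answer: 2.9000

Derivation:
Step 0: x=[5.0000] v=[0.0000]
Step 1: x=[4.9738] v=[-0.2625]
Step 2: x=[4.9216] v=[-0.5217]
Step 3: x=[4.8442] v=[-0.7744]
Step 4: x=[4.7425] v=[-1.0174]
Step 5: x=[4.6177] v=[-1.2477]
Step 6: x=[4.4715] v=[-1.4624]
Step 7: x=[4.3056] v=[-1.6588]
Step 8: x=[4.1222] v=[-1.8345]
Step 9: x=[3.9235] v=[-1.9873]
Step 10: x=[3.7120] v=[-2.1152]
Step 11: x=[3.4903] v=[-2.2167]
Step 12: x=[3.2613] v=[-2.2905]
Step 13: x=[3.0277] v=[-2.3357]
Step 14: x=[2.7925] v=[-2.3517]
Step 15: x=[2.5587] v=[-2.3383]
Step 16: x=[2.3291] v=[-2.2956]
Step 17: x=[2.1067] v=[-2.2242]
Step 18: x=[1.8942] v=[-2.1250]
Step 19: x=[1.6943] v=[-1.9993]
Step 20: x=[1.5094] v=[-1.8486]
Step 21: x=[1.3419] v=[-1.6748]
Step 22: x=[1.1939] v=[-1.4800]
Step 23: x=[1.0672] v=[-1.2667]
Step 24: x=[0.9634] v=[-1.0376]
Step 25: x=[0.8839] v=[-0.7955]
Step 26: x=[0.8296] v=[-0.5435]
Step 27: x=[0.8011] v=[-0.2847]
Step 28: x=[0.7989] v=[-0.0223]
Step 29: x=[0.8229] v=[0.2403]
First v>=0 after going negative at step 29, time=2.9000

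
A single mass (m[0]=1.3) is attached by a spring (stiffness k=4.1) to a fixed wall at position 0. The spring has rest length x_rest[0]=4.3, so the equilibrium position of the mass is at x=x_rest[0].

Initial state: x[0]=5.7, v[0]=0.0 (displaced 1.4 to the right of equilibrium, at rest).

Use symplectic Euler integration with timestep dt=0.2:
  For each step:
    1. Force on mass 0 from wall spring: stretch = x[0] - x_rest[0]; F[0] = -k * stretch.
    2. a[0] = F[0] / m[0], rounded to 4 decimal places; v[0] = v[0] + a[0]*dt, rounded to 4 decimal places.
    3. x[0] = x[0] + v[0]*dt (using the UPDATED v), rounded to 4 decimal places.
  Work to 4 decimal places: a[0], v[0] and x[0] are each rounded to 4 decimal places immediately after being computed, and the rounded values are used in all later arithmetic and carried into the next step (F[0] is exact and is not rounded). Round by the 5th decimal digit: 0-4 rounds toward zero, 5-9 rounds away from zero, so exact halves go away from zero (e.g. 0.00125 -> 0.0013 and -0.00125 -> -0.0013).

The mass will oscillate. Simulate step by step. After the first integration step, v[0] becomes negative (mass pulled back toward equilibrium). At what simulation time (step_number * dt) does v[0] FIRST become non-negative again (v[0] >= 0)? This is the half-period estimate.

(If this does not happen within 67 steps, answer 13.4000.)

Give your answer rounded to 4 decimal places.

Step 0: x=[5.7000] v=[0.0000]
Step 1: x=[5.5234] v=[-0.8831]
Step 2: x=[5.1924] v=[-1.6548]
Step 3: x=[4.7489] v=[-2.2177]
Step 4: x=[4.2487] v=[-2.5009]
Step 5: x=[3.7550] v=[-2.4685]
Step 6: x=[3.3301] v=[-2.1247]
Step 7: x=[3.0275] v=[-1.5129]
Step 8: x=[2.8855] v=[-0.7102]
Step 9: x=[2.9219] v=[0.1820]
First v>=0 after going negative at step 9, time=1.8000

Answer: 1.8000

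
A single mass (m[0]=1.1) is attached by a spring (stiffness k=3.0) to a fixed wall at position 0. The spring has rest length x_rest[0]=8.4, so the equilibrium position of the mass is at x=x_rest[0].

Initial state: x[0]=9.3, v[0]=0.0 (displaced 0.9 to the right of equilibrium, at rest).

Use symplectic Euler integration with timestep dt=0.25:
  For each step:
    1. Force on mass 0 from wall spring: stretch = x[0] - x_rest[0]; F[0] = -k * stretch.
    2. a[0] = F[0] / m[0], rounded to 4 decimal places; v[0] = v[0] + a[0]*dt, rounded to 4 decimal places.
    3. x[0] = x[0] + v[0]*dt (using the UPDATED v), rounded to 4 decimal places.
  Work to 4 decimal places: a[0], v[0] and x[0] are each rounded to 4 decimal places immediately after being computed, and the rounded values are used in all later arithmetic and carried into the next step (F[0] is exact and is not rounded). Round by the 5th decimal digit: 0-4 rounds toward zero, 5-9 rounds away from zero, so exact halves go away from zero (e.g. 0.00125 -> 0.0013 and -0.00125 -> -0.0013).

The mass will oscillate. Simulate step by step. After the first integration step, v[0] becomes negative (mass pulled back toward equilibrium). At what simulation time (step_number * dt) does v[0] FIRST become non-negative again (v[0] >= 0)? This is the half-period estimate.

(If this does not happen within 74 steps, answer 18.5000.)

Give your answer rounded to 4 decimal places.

Answer: 2.0000

Derivation:
Step 0: x=[9.3000] v=[0.0000]
Step 1: x=[9.1466] v=[-0.6136]
Step 2: x=[8.8659] v=[-1.1227]
Step 3: x=[8.5058] v=[-1.4404]
Step 4: x=[8.1277] v=[-1.5125]
Step 5: x=[7.7960] v=[-1.3269]
Step 6: x=[7.5672] v=[-0.9151]
Step 7: x=[7.4804] v=[-0.3473]
Step 8: x=[7.5503] v=[0.2797]
First v>=0 after going negative at step 8, time=2.0000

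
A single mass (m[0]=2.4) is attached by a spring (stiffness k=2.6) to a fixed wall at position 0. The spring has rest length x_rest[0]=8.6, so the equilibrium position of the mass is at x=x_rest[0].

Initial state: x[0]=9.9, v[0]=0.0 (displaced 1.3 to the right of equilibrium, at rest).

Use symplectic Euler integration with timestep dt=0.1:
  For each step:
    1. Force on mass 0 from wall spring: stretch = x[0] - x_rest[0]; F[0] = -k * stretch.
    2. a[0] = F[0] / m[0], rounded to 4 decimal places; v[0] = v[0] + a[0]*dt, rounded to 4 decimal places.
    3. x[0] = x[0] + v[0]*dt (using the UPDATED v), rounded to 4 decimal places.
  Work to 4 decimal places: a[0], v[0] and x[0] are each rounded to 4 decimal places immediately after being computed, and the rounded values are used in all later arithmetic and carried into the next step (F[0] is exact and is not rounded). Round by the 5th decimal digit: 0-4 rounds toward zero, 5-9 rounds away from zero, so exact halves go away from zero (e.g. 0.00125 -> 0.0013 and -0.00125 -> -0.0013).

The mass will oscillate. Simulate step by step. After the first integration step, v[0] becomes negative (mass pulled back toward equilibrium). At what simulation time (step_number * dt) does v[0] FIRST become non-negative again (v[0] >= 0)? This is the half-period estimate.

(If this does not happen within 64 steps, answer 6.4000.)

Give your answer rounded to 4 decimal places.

Step 0: x=[9.9000] v=[0.0000]
Step 1: x=[9.8859] v=[-0.1408]
Step 2: x=[9.8579] v=[-0.2801]
Step 3: x=[9.8163] v=[-0.4164]
Step 4: x=[9.7615] v=[-0.5482]
Step 5: x=[9.6941] v=[-0.6740]
Step 6: x=[9.6149] v=[-0.7925]
Step 7: x=[9.5247] v=[-0.9025]
Step 8: x=[9.4244] v=[-1.0027]
Step 9: x=[9.3152] v=[-1.0920]
Step 10: x=[9.1983] v=[-1.1695]
Step 11: x=[9.0749] v=[-1.2343]
Step 12: x=[8.9463] v=[-1.2858]
Step 13: x=[8.8140] v=[-1.3233]
Step 14: x=[8.6794] v=[-1.3465]
Step 15: x=[8.5439] v=[-1.3551]
Step 16: x=[8.4090] v=[-1.3490]
Step 17: x=[8.2762] v=[-1.3283]
Step 18: x=[8.1469] v=[-1.2932]
Step 19: x=[8.0225] v=[-1.2441]
Step 20: x=[7.9044] v=[-1.1815]
Step 21: x=[7.7938] v=[-1.1061]
Step 22: x=[7.6919] v=[-1.0188]
Step 23: x=[7.5999] v=[-0.9204]
Step 24: x=[7.5187] v=[-0.8121]
Step 25: x=[7.4492] v=[-0.6950]
Step 26: x=[7.3922] v=[-0.5703]
Step 27: x=[7.3483] v=[-0.4395]
Step 28: x=[7.3179] v=[-0.3039]
Step 29: x=[7.3014] v=[-0.1650]
Step 30: x=[7.2990] v=[-0.0243]
Step 31: x=[7.3107] v=[0.1166]
First v>=0 after going negative at step 31, time=3.1000

Answer: 3.1000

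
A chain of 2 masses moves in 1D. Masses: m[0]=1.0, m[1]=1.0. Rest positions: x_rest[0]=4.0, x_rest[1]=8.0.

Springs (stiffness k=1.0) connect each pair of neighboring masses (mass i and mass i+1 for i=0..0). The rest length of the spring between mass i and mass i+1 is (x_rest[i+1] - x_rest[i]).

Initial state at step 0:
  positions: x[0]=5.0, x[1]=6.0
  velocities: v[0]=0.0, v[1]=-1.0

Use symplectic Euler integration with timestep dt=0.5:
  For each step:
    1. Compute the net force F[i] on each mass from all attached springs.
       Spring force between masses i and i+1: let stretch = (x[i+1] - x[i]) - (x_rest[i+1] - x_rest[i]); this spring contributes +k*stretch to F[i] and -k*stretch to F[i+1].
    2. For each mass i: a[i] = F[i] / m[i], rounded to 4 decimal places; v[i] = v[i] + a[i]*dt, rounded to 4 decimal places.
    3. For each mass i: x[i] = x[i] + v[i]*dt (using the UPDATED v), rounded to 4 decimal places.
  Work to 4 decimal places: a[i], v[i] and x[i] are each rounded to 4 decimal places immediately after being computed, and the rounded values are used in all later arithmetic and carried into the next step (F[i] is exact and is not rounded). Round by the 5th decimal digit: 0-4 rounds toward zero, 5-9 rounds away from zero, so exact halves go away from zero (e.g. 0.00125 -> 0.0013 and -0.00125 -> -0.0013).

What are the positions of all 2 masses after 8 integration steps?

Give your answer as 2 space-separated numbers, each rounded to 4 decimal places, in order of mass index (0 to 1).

Answer: 2.9063 4.0938

Derivation:
Step 0: x=[5.0000 6.0000] v=[0.0000 -1.0000]
Step 1: x=[4.2500 6.2500] v=[-1.5000 0.5000]
Step 2: x=[3.0000 7.0000] v=[-2.5000 1.5000]
Step 3: x=[1.7500 7.7500] v=[-2.5000 1.5000]
Step 4: x=[1.0000 8.0000] v=[-1.5000 0.5000]
Step 5: x=[1.0000 7.5000] v=[0.0000 -1.0000]
Step 6: x=[1.6250 6.3750] v=[1.2500 -2.2500]
Step 7: x=[2.4375 5.0625] v=[1.6250 -2.6250]
Step 8: x=[2.9063 4.0938] v=[0.9375 -1.9375]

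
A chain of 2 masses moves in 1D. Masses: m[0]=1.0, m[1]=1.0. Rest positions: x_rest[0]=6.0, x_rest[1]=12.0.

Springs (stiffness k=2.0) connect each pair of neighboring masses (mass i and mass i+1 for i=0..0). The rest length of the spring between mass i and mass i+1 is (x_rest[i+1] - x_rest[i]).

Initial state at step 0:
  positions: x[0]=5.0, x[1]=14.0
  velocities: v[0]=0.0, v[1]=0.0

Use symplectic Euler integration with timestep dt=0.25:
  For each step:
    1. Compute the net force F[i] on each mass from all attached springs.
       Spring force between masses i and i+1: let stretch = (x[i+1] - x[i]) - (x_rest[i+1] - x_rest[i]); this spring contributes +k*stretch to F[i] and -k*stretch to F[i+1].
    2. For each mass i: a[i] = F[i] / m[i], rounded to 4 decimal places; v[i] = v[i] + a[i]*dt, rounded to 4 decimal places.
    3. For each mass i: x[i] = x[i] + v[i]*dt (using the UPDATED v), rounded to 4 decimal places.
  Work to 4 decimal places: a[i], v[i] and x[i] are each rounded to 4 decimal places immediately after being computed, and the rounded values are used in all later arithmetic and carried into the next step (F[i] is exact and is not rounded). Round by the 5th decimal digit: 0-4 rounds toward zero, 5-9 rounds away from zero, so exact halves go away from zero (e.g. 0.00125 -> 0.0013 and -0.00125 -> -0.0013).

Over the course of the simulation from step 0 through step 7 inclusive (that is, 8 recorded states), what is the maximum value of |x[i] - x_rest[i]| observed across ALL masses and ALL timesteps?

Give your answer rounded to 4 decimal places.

Step 0: x=[5.0000 14.0000] v=[0.0000 0.0000]
Step 1: x=[5.3750 13.6250] v=[1.5000 -1.5000]
Step 2: x=[6.0313 12.9688] v=[2.6250 -2.6250]
Step 3: x=[6.8048 12.1954] v=[3.0938 -3.0938]
Step 4: x=[7.5021 11.4981] v=[2.7891 -2.7891]
Step 5: x=[7.9489 11.0513] v=[1.7871 -1.7871]
Step 6: x=[8.0335 10.9667] v=[0.3383 -0.3383]
Step 7: x=[7.7347 11.2655] v=[-1.1951 1.1951]
Max displacement = 2.0335

Answer: 2.0335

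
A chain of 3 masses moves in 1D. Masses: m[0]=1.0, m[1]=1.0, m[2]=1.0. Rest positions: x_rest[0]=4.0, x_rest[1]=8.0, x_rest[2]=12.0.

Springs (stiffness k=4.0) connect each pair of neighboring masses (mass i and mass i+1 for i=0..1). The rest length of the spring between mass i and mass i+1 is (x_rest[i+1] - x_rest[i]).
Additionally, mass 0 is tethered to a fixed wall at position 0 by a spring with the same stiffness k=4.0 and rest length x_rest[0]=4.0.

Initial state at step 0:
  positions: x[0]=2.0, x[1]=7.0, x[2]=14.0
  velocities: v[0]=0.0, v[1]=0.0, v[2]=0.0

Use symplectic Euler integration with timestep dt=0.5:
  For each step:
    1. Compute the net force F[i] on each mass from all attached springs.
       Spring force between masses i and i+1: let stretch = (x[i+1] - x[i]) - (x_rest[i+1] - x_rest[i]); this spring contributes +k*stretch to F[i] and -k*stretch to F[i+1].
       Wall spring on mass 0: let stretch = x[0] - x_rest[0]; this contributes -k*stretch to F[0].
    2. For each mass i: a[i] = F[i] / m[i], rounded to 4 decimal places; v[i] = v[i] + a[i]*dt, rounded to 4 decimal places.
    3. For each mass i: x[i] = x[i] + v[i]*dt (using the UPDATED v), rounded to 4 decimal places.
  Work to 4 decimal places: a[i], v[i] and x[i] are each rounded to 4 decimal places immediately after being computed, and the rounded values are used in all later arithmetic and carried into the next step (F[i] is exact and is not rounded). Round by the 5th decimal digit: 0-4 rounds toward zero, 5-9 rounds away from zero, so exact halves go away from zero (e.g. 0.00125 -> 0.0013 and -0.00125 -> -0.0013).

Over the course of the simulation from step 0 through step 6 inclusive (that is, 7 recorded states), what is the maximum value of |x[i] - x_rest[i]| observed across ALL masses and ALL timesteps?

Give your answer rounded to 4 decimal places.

Answer: 3.0000

Derivation:
Step 0: x=[2.0000 7.0000 14.0000] v=[0.0000 0.0000 0.0000]
Step 1: x=[5.0000 9.0000 11.0000] v=[6.0000 4.0000 -6.0000]
Step 2: x=[7.0000 9.0000 10.0000] v=[4.0000 0.0000 -2.0000]
Step 3: x=[4.0000 8.0000 12.0000] v=[-6.0000 -2.0000 4.0000]
Step 4: x=[1.0000 7.0000 14.0000] v=[-6.0000 -2.0000 4.0000]
Step 5: x=[3.0000 7.0000 13.0000] v=[4.0000 0.0000 -2.0000]
Step 6: x=[6.0000 9.0000 10.0000] v=[6.0000 4.0000 -6.0000]
Max displacement = 3.0000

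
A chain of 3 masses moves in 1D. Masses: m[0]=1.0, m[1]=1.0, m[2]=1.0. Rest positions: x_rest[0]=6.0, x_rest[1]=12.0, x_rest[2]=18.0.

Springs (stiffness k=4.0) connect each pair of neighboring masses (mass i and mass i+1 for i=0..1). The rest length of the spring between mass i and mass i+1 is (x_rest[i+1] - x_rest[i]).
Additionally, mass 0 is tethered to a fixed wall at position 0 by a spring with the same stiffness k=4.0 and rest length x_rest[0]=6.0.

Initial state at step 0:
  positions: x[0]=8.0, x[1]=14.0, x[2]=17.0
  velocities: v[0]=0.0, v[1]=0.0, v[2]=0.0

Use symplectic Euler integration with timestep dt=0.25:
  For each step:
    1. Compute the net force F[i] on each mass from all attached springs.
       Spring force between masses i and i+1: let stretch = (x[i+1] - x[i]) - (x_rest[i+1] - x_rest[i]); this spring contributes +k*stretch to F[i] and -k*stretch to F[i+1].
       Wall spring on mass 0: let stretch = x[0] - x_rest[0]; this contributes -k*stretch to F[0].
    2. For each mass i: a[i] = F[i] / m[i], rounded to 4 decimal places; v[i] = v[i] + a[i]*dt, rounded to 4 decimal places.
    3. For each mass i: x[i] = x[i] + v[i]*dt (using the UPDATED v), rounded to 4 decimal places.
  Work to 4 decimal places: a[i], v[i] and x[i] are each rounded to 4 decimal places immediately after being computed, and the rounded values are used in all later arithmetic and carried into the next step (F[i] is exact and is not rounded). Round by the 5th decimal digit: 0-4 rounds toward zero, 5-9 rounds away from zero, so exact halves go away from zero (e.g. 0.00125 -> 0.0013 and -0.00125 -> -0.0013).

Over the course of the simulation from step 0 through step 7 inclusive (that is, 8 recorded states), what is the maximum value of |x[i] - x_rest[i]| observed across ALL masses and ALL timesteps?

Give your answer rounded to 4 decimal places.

Answer: 2.1719

Derivation:
Step 0: x=[8.0000 14.0000 17.0000] v=[0.0000 0.0000 0.0000]
Step 1: x=[7.5000 13.2500 17.7500] v=[-2.0000 -3.0000 3.0000]
Step 2: x=[6.5625 12.1875 18.8750] v=[-3.7500 -4.2500 4.5000]
Step 3: x=[5.3906 11.3906 19.8281] v=[-4.6875 -3.1875 3.8125]
Step 4: x=[4.3711 11.2031 20.1719] v=[-4.0781 -0.7500 1.3750]
Step 5: x=[3.9668 11.5498 19.7735] v=[-1.6172 1.3868 -1.5938]
Step 6: x=[4.4666 12.0567 18.8191] v=[1.9990 2.0275 -3.8175]
Step 7: x=[5.7472 12.3567 17.6741] v=[5.1225 1.1998 -4.5799]
Max displacement = 2.1719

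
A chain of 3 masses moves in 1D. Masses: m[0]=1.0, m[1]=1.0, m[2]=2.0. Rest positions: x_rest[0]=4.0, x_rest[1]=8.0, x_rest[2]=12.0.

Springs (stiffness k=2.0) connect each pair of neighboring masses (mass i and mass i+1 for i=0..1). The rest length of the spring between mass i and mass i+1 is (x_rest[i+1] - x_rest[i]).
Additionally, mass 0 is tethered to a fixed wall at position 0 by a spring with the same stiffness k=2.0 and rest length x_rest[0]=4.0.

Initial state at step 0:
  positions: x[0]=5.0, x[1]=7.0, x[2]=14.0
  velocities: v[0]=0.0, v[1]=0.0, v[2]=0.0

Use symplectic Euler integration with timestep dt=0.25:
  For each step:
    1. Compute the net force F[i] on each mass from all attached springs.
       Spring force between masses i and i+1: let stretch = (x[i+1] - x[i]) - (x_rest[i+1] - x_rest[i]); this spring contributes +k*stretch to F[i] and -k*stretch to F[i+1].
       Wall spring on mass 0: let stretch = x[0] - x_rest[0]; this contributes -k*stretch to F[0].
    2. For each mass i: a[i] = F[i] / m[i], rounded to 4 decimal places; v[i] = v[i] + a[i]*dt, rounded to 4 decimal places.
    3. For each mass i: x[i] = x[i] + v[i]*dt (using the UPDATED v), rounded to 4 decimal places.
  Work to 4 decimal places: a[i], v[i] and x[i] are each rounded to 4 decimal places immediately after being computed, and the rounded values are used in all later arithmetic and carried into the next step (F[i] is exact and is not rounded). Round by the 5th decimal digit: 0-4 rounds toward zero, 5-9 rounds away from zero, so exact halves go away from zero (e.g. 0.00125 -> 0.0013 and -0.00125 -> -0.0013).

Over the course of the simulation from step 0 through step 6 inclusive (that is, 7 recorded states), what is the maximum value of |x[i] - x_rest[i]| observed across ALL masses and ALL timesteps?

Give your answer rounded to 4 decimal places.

Answer: 2.5332

Derivation:
Step 0: x=[5.0000 7.0000 14.0000] v=[0.0000 0.0000 0.0000]
Step 1: x=[4.6250 7.6250 13.8125] v=[-1.5000 2.5000 -0.7500]
Step 2: x=[4.0469 8.6485 13.4883] v=[-2.3125 4.0938 -1.2969]
Step 3: x=[3.5381 9.7017 13.1116] v=[-2.0352 4.2129 -1.5069]
Step 4: x=[3.3575 10.4107 12.7718] v=[-0.7225 2.8361 -1.3594]
Step 5: x=[3.6389 10.5332 12.5344] v=[1.1254 0.4901 -0.9497]
Step 6: x=[4.3272 10.0441 12.4219] v=[2.7531 -1.9565 -0.4500]
Max displacement = 2.5332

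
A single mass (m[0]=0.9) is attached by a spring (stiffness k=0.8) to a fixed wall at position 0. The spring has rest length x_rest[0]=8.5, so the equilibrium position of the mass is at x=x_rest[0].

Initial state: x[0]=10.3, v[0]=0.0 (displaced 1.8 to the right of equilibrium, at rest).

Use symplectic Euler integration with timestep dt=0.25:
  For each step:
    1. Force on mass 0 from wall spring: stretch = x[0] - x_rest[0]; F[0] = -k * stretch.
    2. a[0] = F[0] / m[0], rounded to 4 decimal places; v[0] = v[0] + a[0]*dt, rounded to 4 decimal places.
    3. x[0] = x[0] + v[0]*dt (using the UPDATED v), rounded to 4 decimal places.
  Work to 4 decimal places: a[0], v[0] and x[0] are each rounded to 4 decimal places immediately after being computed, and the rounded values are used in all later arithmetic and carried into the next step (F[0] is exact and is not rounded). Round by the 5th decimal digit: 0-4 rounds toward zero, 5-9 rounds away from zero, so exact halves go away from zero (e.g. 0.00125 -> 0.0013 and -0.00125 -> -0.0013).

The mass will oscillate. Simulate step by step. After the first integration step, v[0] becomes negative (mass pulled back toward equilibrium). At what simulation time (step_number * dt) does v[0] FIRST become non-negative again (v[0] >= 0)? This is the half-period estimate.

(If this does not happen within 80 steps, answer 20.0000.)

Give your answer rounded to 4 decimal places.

Step 0: x=[10.3000] v=[0.0000]
Step 1: x=[10.2000] v=[-0.4000]
Step 2: x=[10.0056] v=[-0.7778]
Step 3: x=[9.7275] v=[-1.1124]
Step 4: x=[9.3812] v=[-1.3852]
Step 5: x=[8.9860] v=[-1.5810]
Step 6: x=[8.5638] v=[-1.6890]
Step 7: x=[8.1380] v=[-1.7032]
Step 8: x=[7.7323] v=[-1.6228]
Step 9: x=[7.3693] v=[-1.4522]
Step 10: x=[7.0691] v=[-1.2009]
Step 11: x=[6.8484] v=[-0.8829]
Step 12: x=[6.7194] v=[-0.5159]
Step 13: x=[6.6894] v=[-0.1202]
Step 14: x=[6.7600] v=[0.2822]
First v>=0 after going negative at step 14, time=3.5000

Answer: 3.5000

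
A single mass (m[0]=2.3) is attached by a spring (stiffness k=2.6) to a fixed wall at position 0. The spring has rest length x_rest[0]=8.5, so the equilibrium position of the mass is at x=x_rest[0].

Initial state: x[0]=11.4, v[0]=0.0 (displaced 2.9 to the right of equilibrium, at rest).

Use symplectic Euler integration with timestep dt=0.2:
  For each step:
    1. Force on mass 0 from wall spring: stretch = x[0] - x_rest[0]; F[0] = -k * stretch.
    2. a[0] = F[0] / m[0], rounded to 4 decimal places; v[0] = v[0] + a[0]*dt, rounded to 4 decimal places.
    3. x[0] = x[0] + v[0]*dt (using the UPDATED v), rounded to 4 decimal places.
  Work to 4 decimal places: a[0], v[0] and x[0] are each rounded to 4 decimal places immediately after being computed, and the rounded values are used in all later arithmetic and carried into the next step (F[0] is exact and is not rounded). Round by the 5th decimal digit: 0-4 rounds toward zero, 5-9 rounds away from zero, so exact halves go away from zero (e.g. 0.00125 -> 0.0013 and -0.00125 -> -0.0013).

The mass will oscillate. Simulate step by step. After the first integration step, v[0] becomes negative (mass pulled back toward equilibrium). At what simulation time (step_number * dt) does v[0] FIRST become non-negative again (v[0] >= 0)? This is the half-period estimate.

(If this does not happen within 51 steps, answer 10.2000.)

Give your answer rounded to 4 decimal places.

Answer: 3.0000

Derivation:
Step 0: x=[11.4000] v=[0.0000]
Step 1: x=[11.2689] v=[-0.6557]
Step 2: x=[11.0126] v=[-1.2817]
Step 3: x=[10.6426] v=[-1.8498]
Step 4: x=[10.1758] v=[-2.3342]
Step 5: x=[9.6332] v=[-2.7131]
Step 6: x=[9.0393] v=[-2.9693]
Step 7: x=[8.4211] v=[-3.0912]
Step 8: x=[7.8064] v=[-3.0734]
Step 9: x=[7.2231] v=[-2.9166]
Step 10: x=[6.6975] v=[-2.6279]
Step 11: x=[6.2534] v=[-2.2204]
Step 12: x=[5.9109] v=[-1.7125]
Step 13: x=[5.6855] v=[-1.1271]
Step 14: x=[5.5873] v=[-0.4908]
Step 15: x=[5.6208] v=[0.1677]
First v>=0 after going negative at step 15, time=3.0000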